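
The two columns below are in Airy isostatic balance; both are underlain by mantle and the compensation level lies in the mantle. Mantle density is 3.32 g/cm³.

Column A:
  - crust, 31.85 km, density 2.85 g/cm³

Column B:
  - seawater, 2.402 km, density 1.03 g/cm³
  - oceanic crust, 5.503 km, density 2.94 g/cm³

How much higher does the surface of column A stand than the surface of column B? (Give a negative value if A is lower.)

For any compensation level in the mantle, the mantle terms cancel and isostasy reduces to e = (Σt_A − Σt_B) − (Σ(ρt)_A − Σ(ρt)_B) / ρ_m.
Σt_A = 31.85 km; Σt_B = 7.905 km; Σ(ρt)_A = 90.7725; Σ(ρt)_B = 18.65288 (in km·g/cm³).
e = (31.85 − 7.905) − (90.7725 − 18.65288) / 3.32 = 2.22 km.

2.22 km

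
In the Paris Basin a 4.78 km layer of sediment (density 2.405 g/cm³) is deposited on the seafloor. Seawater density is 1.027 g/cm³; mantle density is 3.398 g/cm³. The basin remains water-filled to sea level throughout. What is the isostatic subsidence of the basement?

2.78 km

Submarine loading: the sediment displaces seawater, and the subsidence is in turn flooded, so s (ρ_m − ρ_w) = t (ρ_sed − ρ_w).
s = 4.78 km × (2.405 − 1.027) / (3.398 − 1.027) = 2.78 km.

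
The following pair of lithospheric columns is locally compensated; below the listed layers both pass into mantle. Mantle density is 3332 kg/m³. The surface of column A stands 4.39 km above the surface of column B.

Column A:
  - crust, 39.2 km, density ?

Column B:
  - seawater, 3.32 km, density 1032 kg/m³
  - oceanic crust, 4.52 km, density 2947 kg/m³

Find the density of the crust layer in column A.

Take the compensation level at the base of the deeper column (depth z_c below the surface of column A) and equate Σ ρ_i t_i down to z_c; mantle fills any gap and the z_c terms cancel.
Column A: 39.2×ρ + (z_c − 39.2)×3332
Column B: 4.39×0 + 3.32×1032 + 4.52×2947 + (z_c − 4.39 − 7.84)×3332
The z_c×3332 term appears on both sides and cancels. Collect the known terms of each column as K = Σ(ρt)_known − 3332 × (depth of known layers): K_A = 0 − 3332×39.2 = −130614.4; K_B = 16746.68 − 3332×(4.39 + 7.84) = −24003.68.
Balance: K_A + 39.2×ρ = K_B, so ρ = (K_B − K_A)/39.2 = 106611/39.2 = 2720 kg/m³.

2720 kg/m³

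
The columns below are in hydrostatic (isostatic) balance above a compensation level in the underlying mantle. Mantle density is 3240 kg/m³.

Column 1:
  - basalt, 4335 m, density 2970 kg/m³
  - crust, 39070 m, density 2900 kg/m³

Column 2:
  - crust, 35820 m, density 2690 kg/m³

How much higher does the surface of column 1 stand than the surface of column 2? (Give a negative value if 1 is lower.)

−1620 m

For any compensation level in the mantle, the mantle terms cancel and isostasy reduces to e = (Σt_1 − Σt_2) − (Σ(ρt)_1 − Σ(ρt)_2) / ρ_m.
Σt_1 = 43405 m; Σt_2 = 35820 m; Σ(ρt)_1 = 126177950; Σ(ρt)_2 = 96355800 (in m·kg/m³).
e = (43405 − 35820) − (126177950 − 96355800) / 3240 = −1620 m.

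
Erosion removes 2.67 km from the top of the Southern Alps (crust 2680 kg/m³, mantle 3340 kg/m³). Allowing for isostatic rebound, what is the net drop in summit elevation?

Rebound u = e ρ_c/ρ_m = 2.67 km × 2680/3340 = 2.142 km.
Net surface drop = e − u = 2.67 km − 2.142 km = e (ρ_m − ρ_c)/ρ_m = 0.528 km.

0.528 km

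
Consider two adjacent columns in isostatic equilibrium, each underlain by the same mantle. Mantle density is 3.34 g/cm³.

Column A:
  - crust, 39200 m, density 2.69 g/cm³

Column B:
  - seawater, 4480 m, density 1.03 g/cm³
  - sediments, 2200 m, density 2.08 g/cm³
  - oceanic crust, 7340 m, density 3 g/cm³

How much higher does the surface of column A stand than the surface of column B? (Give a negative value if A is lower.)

2950 m

For any compensation level in the mantle, the mantle terms cancel and isostasy reduces to e = (Σt_A − Σt_B) − (Σ(ρt)_A − Σ(ρt)_B) / ρ_m.
Σt_A = 39200 m; Σt_B = 14020 m; Σ(ρt)_A = 105448; Σ(ρt)_B = 31210.4 (in m·g/cm³).
e = (39200 − 14020) − (105448 − 31210.4) / 3.34 = 2950 m.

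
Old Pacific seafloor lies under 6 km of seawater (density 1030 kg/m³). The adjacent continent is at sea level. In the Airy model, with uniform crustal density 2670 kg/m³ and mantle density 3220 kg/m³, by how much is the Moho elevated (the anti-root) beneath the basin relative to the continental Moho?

For local isostatic compensation: replacing crust with seawater at the top is compensated by replacing crust with mantle at the base: d (ρ_c − ρ_w) = a (ρ_m − ρ_c).
a = d (ρ_c − ρ_w)/(ρ_m − ρ_c) = 6 km × 1640/550 = 17.9 km.

17.9 km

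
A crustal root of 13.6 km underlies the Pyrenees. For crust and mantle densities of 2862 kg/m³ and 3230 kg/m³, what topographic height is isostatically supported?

1.75 km

Equating mass per unit area of the two columns: ρ_c h = (ρ_m − ρ_c) r.
h = r (ρ_m − ρ_c) / ρ_c = 13.6 km × (3230 − 2862) / 2862 = 1.75 km.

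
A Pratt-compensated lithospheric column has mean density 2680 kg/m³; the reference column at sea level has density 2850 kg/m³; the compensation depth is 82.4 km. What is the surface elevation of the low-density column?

5.23 km

ρ_ref D = ρ (D + h) → h = D (ρ_ref − ρ)/ρ.
h = 82.4 km × (2850 − 2680)/2680 = 5.23 km.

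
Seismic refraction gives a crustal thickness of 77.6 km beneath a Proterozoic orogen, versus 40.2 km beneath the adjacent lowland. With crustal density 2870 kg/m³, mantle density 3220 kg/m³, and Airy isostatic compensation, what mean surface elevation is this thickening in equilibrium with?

4.07 km

Excess crust Δ = 77.6 km − 40.2 km = 37.4 km, split between elevation h and root r with h + r = Δ.
Airy balance ρ_c h = (ρ_m − ρ_c) r gives r = h ρ_c/(ρ_m − ρ_c), so h (1 + ρ_c/(ρ_m − ρ_c)) = Δ, i.e. h = Δ (ρ_m − ρ_c)/ρ_m.
h = 37.4 km × 350/3220 = 4.07 km.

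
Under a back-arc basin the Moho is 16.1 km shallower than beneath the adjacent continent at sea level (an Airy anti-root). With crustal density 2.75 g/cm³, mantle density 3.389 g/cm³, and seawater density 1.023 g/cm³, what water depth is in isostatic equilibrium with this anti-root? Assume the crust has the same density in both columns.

Replacing a thickness d of crust by seawater at the top must be balanced by replacing crust with mantle at the base: d (ρ_c − ρ_w) = a (ρ_m − ρ_c).
d = a (ρ_m − ρ_c)/(ρ_c − ρ_w) = 16.1 km × 0.639/1.727 = 5.96 km.

5.96 km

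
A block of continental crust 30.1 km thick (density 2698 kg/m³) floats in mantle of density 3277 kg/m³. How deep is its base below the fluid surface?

24.8 km

Draft d = t ρ_obj/ρ_fluid = 30.1 km × 2698/3277 = 24.8 km.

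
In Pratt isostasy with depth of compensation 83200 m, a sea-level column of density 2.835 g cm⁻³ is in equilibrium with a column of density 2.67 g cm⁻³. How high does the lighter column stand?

5140 m

ρ_ref D = ρ (D + h) → h = D (ρ_ref − ρ)/ρ.
h = 83200 m × (2.835 − 2.67)/2.67 = 5140 m.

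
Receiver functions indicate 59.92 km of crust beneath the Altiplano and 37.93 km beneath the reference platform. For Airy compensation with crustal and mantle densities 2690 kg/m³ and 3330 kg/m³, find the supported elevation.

Excess crust Δ = 59.92 km − 37.93 km = 21.99 km, split between elevation h and root r with h + r = Δ.
Airy balance ρ_c h = (ρ_m − ρ_c) r gives r = h ρ_c/(ρ_m − ρ_c), so h (1 + ρ_c/(ρ_m − ρ_c)) = Δ, i.e. h = Δ (ρ_m − ρ_c)/ρ_m.
h = 21.99 km × 640/3330 = 4.23 km.

4.23 km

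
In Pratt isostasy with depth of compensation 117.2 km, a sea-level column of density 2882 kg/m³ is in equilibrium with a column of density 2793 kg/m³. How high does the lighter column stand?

ρ_ref D = ρ (D + h) → h = D (ρ_ref − ρ)/ρ.
h = 117.2 km × (2882 − 2793)/2793 = 3.73 km.

3.73 km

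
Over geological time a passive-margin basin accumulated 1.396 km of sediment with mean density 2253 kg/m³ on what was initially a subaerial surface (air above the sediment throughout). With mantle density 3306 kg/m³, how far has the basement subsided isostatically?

Subaerial load: s = t ρ_sed / ρ_m = 1.396 km × 2253/3306 = 0.951 km.

0.951 km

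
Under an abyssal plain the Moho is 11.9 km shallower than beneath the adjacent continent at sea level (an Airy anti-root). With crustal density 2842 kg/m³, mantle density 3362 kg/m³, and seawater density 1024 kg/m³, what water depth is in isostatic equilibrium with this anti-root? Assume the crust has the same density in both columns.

3.4 km

Replacing a thickness d of crust by seawater at the top must be balanced by replacing crust with mantle at the base: d (ρ_c − ρ_w) = a (ρ_m − ρ_c).
d = a (ρ_m − ρ_c)/(ρ_c − ρ_w) = 11.9 km × 520/1818 = 3.4 km.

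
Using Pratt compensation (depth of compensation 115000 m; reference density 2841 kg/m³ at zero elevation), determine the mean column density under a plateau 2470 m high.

2780 kg/m³

Pratt balance: ρ_ref D = ρ (D + h).
ρ = ρ_ref D/(D + h) = 2841 × 115000 m/(115000 m + 2470 m) = 2780 kg/m³.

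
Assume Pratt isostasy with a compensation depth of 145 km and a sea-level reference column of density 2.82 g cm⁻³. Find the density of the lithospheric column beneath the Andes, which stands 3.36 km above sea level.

Pratt balance: ρ_ref D = ρ (D + h).
ρ = ρ_ref D/(D + h) = 2.82 × 145 km/(145 km + 3.36 km) = 2.76 g cm⁻³.

2.76 g cm⁻³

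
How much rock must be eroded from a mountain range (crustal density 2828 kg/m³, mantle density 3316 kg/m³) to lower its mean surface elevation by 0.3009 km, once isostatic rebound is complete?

2.04 km

Net drop Δ = e − u = e − e ρ_c/ρ_m = e (ρ_m − ρ_c)/ρ_m.
e = Δ ρ_m/(ρ_m − ρ_c) = 0.3009 km × 3316/488 = 2.04 km.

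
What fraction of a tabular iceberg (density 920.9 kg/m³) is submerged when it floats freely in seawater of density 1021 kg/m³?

Submerged fraction = ρ_obj/ρ_fluid = 920.9/1021 = 0.902.

0.902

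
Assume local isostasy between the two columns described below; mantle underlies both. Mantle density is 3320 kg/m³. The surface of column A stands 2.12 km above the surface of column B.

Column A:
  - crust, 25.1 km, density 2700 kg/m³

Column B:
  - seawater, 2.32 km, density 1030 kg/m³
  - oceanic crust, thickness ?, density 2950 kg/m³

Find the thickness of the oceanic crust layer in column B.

Take the compensation level at the base of the deeper column (depth z_c below the surface of column A) and equate Σ ρ_i t_i down to z_c; mantle fills any gap and the z_c terms cancel.
Column A: 25.1×2700 + (z_c − 25.1)×3320
Column B: 2.12×0 + 2.32×1030 + x×2950 + (z_c − 2.12 − 2.32 − x)×3320
The z_c×3320 term appears on both sides and cancels. Collect the known terms of each column as K = Σ(ρt)_known − 3320 × (depth of known layers): K_A = 67770 − 3320×25.1 = −15562; K_B = 2389.6 − 3320×(2.12 + 2.32) = −12351.2.
Balance: K_A = K_B − x×(3320 − 2950), so x = (K_B − K_A)/(3320 − 2950) = 3210.8/370 = 8.68 km.

8.68 km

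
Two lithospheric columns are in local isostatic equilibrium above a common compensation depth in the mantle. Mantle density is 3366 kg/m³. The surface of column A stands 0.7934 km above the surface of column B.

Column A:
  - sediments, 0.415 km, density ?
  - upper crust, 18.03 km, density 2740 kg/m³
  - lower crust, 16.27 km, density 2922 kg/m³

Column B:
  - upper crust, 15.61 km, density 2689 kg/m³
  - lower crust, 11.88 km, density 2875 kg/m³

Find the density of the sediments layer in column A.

Take the compensation level at the base of the deeper column (depth z_c below the surface of column A) and equate Σ ρ_i t_i down to z_c; mantle fills any gap and the z_c terms cancel.
Column A: 0.415×ρ + 18.03×2740 + 16.27×2922 + (z_c − 34.715)×3366
Column B: 0.7934×0 + 15.61×2689 + 11.88×2875 + (z_c − 0.7934 − 27.49)×3366
The z_c×3366 term appears on both sides and cancels. Collect the known terms of each column as K = Σ(ρt)_known − 3366 × (depth of known layers): K_A = 96943.14 − 3366×34.715 = −19907.55; K_B = 76130.29 − 3366×(0.7934 + 27.49) = −19071.6344.
Balance: K_A + 0.415×ρ = K_B, so ρ = (K_B − K_A)/0.415 = 835.916/0.415 = 2010 kg/m³.

2010 kg/m³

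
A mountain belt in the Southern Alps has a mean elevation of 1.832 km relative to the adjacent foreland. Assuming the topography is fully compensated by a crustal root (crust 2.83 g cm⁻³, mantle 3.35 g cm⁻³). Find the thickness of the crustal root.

9.97 km

Isostatic balance requires: the weight of the topography is balanced by the buoyancy of the root, ρ_c h = (ρ_m − ρ_c) r.
r = h · ρ_c / (ρ_m − ρ_c) = 1.832 km × 2.83 / (3.35 − 2.83) = 9.97 km.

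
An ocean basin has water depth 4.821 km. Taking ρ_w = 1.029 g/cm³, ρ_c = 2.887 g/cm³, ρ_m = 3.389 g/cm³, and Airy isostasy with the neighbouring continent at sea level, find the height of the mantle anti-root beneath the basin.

Isostatic balance requires: replacing crust with seawater at the top is compensated by replacing crust with mantle at the base: d (ρ_c − ρ_w) = a (ρ_m − ρ_c).
a = d (ρ_c − ρ_w)/(ρ_m − ρ_c) = 4.821 km × 1.858/0.502 = 17.8 km.

17.8 km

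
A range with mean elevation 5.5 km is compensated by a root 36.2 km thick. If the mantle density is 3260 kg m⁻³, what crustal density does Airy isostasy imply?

2830 kg m⁻³

ρ_c h = (ρ_m − ρ_c) r → ρ_c (h + r) = ρ_m r → ρ_c = ρ_m r / (h + r).
ρ_c = 3260 × 36.2 km / (5.5 km + 36.2 km) = 2830 kg m⁻³.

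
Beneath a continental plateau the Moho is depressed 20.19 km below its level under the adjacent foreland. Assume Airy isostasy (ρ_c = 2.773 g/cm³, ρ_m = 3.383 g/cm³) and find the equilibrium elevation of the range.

4.44 km

Balancing pressure at the compensation depth: ρ_c h = (ρ_m − ρ_c) r.
h = r (ρ_m − ρ_c) / ρ_c = 20.19 km × (3.383 − 2.773) / 2.773 = 4.44 km.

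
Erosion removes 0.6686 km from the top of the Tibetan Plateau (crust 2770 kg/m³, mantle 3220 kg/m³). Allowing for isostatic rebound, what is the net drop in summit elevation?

Rebound u = e ρ_c/ρ_m = 0.6686 km × 2770/3220 = 0.5752 km.
Net surface drop = e − u = 0.6686 km − 0.5752 km = e (ρ_m − ρ_c)/ρ_m = 0.0934 km.

0.0934 km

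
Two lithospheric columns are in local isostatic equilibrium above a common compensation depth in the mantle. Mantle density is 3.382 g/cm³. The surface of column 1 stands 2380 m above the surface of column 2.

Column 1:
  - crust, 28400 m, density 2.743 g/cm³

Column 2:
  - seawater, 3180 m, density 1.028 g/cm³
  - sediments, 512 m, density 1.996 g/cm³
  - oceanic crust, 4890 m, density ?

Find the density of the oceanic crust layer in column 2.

Take the compensation level at the base of the deeper column (depth z_c below the surface of column 1) and equate Σ ρ_i t_i down to z_c; mantle fills any gap and the z_c terms cancel.
Column 1: 28400×2.743 + (z_c − 28400)×3.382
Column 2: 2380×0 + 3180×1.028 + 512×1.996 + 4890×ρ + (z_c − 2380 − 8582)×3.382
The z_c×3.382 term appears on both sides and cancels. Collect the known terms of each column as K = Σ(ρt)_known − 3.382 × (depth of known layers): K_1 = 77901.2 − 3.382×28400 = −18147.6; K_2 = 4290.992 − 3.382×(2380 + 8582) = −32782.492.
Balance: K_1 = K_2 + 4890×ρ, so ρ = (K_1 − K_2)/4890 = 14634.9/4890 = 2.99 g/cm³.

2.99 g/cm³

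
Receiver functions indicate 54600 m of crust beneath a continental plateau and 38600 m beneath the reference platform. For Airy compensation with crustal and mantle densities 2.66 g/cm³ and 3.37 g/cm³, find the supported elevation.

Excess crust Δ = 54600 m − 38600 m = 16000 m, split between elevation h and root r with h + r = Δ.
Airy balance ρ_c h = (ρ_m − ρ_c) r gives r = h ρ_c/(ρ_m − ρ_c), so h (1 + ρ_c/(ρ_m − ρ_c)) = Δ, i.e. h = Δ (ρ_m − ρ_c)/ρ_m.
h = 16000 m × 0.71/3.37 = 3370 m.

3370 m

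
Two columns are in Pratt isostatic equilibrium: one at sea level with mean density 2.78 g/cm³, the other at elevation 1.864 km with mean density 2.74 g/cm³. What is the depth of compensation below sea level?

ρ_ref D = ρ (D + h) → D (ρ_ref − ρ) = ρ h.
D = ρ h/(ρ_ref − ρ) = 2.74 × 1.864 km/(2.78 − 2.74) = 128 km.

128 km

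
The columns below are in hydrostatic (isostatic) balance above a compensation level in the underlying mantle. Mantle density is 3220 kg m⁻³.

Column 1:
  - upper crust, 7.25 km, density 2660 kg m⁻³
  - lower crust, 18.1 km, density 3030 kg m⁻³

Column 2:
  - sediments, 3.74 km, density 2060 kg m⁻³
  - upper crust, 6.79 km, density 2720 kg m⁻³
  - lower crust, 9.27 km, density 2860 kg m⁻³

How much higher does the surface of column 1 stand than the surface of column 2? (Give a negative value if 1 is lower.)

−1.11 km

For any compensation level in the mantle, the mantle terms cancel and isostasy reduces to e = (Σt_1 − Σt_2) − (Σ(ρt)_1 − Σ(ρt)_2) / ρ_m.
Σt_1 = 25.35 km; Σt_2 = 19.8 km; Σ(ρt)_1 = 74128; Σ(ρt)_2 = 52685.4 (in km·kg m⁻³).
e = (25.35 − 19.8) − (74128 − 52685.4) / 3220 = −1.11 km.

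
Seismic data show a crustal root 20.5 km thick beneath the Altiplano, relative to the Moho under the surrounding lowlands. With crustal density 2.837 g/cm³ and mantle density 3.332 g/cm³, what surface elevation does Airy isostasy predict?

3.58 km

Balancing pressure at the compensation depth: ρ_c h = (ρ_m − ρ_c) r.
h = r (ρ_m − ρ_c) / ρ_c = 20.5 km × (3.332 − 2.837) / 2.837 = 3.58 km.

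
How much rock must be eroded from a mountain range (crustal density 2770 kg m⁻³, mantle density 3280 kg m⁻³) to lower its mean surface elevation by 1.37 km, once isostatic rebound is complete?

8.81 km

Net drop Δ = e − u = e − e ρ_c/ρ_m = e (ρ_m − ρ_c)/ρ_m.
e = Δ ρ_m/(ρ_m − ρ_c) = 1.37 km × 3280/510 = 8.81 km.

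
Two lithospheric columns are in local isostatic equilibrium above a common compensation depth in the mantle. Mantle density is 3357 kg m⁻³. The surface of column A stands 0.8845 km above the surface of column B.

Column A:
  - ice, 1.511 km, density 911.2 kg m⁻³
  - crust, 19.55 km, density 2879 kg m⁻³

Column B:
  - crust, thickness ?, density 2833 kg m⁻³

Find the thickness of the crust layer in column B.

19.2 km

Take the compensation level at the base of the deeper column (depth z_c below the surface of column A) and equate Σ ρ_i t_i down to z_c; mantle fills any gap and the z_c terms cancel.
Column A: 1.511×911.2 + 19.55×2879 + (z_c − 21.061)×3357
Column B: 0.8845×0 + x×2833 + (z_c − 0.8845 − 0 − x)×3357
The z_c×3357 term appears on both sides and cancels. Collect the known terms of each column as K = Σ(ρt)_known − 3357 × (depth of known layers): K_A = 57661.2732 − 3357×21.061 = −13040.5038; K_B = 0 − 3357×(0.8845 + 0) = −2969.2665.
Balance: K_A = K_B − x×(3357 − 2833), so x = (K_B − K_A)/(3357 − 2833) = 10071.2/524 = 19.2 km.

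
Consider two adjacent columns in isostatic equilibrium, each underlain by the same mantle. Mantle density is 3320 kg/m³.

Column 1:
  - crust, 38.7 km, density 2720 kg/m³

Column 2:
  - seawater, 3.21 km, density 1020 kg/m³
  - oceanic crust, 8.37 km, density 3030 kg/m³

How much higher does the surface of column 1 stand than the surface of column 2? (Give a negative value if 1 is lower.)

For any compensation level in the mantle, the mantle terms cancel and isostasy reduces to e = (Σt_1 − Σt_2) − (Σ(ρt)_1 − Σ(ρt)_2) / ρ_m.
Σt_1 = 38.7 km; Σt_2 = 11.58 km; Σ(ρt)_1 = 105264; Σ(ρt)_2 = 28635.3 (in km·kg/m³).
e = (38.7 − 11.58) − (105264 − 28635.3) / 3320 = 4.04 km.

4.04 km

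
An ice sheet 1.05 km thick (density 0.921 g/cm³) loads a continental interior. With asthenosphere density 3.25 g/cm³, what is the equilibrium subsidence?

0.298 km

For local isostatic compensation: the ice load ρ_ice t is balanced by mantle displaced below, ρ_m s.
s = t ρ_ice / ρ_m = 1.05 km × 0.921/3.25 = 0.298 km.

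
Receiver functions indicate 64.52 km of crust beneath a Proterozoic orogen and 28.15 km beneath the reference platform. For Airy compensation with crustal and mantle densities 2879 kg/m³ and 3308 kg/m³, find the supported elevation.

Excess crust Δ = 64.52 km − 28.15 km = 36.37 km, split between elevation h and root r with h + r = Δ.
Airy balance ρ_c h = (ρ_m − ρ_c) r gives r = h ρ_c/(ρ_m − ρ_c), so h (1 + ρ_c/(ρ_m − ρ_c)) = Δ, i.e. h = Δ (ρ_m − ρ_c)/ρ_m.
h = 36.37 km × 429/3308 = 4.72 km.

4.72 km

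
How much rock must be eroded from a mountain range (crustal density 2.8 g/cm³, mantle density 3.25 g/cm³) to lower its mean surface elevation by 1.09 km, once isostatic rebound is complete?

7.87 km

Net drop Δ = e − u = e − e ρ_c/ρ_m = e (ρ_m − ρ_c)/ρ_m.
e = Δ ρ_m/(ρ_m − ρ_c) = 1.09 km × 3.25/0.45 = 7.87 km.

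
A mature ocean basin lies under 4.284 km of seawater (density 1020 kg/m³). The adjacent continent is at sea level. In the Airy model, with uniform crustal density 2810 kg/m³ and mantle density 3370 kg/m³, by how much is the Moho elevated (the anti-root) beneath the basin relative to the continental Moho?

By Archimedes' principle applied to the lithosphere: replacing crust with seawater at the top is compensated by replacing crust with mantle at the base: d (ρ_c − ρ_w) = a (ρ_m − ρ_c).
a = d (ρ_c − ρ_w)/(ρ_m − ρ_c) = 4.284 km × 1790/560 = 13.7 km.

13.7 km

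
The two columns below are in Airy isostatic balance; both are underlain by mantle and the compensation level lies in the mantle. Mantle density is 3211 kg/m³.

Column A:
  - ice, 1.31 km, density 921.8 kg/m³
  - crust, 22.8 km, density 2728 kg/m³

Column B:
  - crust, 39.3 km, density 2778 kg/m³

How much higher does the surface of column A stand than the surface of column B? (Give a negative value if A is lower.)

For any compensation level in the mantle, the mantle terms cancel and isostasy reduces to e = (Σt_A − Σt_B) − (Σ(ρt)_A − Σ(ρt)_B) / ρ_m.
Σt_A = 24.11 km; Σt_B = 39.3 km; Σ(ρt)_A = 63405.958; Σ(ρt)_B = 109175.4 (in km·kg/m³).
e = (24.11 − 39.3) − (63405.958 − 109175.4) / 3211 = −0.936 km.

−0.936 km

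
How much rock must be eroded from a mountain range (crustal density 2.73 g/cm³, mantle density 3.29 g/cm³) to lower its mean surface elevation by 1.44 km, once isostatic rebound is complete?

8.46 km

Net drop Δ = e − u = e − e ρ_c/ρ_m = e (ρ_m − ρ_c)/ρ_m.
e = Δ ρ_m/(ρ_m − ρ_c) = 1.44 km × 3.29/0.56 = 8.46 km.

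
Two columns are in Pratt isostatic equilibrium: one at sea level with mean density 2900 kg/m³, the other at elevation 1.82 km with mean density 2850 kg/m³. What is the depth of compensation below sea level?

104 km

ρ_ref D = ρ (D + h) → D (ρ_ref − ρ) = ρ h.
D = ρ h/(ρ_ref − ρ) = 2850 × 1.82 km/(2900 − 2850) = 104 km.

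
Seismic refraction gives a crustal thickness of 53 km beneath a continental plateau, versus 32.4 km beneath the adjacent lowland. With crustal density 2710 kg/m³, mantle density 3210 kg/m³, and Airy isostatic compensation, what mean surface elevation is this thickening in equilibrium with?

Excess crust Δ = 53 km − 32.4 km = 20.6 km, split between elevation h and root r with h + r = Δ.
Airy balance ρ_c h = (ρ_m − ρ_c) r gives r = h ρ_c/(ρ_m − ρ_c), so h (1 + ρ_c/(ρ_m − ρ_c)) = Δ, i.e. h = Δ (ρ_m − ρ_c)/ρ_m.
h = 20.6 km × 500/3210 = 3.21 km.

3.21 km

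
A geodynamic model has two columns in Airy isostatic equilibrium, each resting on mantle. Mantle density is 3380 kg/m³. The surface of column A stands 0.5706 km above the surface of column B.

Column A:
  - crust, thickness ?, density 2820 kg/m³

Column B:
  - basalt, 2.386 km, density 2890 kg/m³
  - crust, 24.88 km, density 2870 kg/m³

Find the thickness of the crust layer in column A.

Take the compensation level at the base of the deeper column (depth z_c below the surface of column A) and equate Σ ρ_i t_i down to z_c; mantle fills any gap and the z_c terms cancel.
Column A: x×2820 + (z_c − 0 − x)×3380
Column B: 0.5706×0 + 2.386×2890 + 24.88×2870 + (z_c − 0.5706 − 27.266)×3380
The z_c×3380 term appears on both sides and cancels. Collect the known terms of each column as K = Σ(ρt)_known − 3380 × (depth of known layers): K_A = 0 − 3380×0 = 0; K_B = 78301.14 − 3380×(0.5706 + 27.266) = −15786.568.
Balance: K_A − x×(3380 − 2820) = K_B, so x = (K_A − K_B)/(3380 − 2820) = 15786.6/560 = 28.2 km.

28.2 km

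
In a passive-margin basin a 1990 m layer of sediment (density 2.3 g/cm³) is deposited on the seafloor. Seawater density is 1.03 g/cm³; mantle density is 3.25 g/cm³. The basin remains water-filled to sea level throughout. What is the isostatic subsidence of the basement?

Submarine loading: the sediment displaces seawater, and the subsidence is in turn flooded, so s (ρ_m − ρ_w) = t (ρ_sed − ρ_w).
s = 1990 m × (2.3 − 1.03) / (3.25 − 1.03) = 1140 m.

1140 m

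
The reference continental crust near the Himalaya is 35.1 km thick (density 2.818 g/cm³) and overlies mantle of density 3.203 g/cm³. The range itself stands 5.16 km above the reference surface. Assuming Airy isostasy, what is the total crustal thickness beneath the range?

78 km

Root depth r = h ρ_c / (ρ_m − ρ_c) = 5.16 km × 2.818 / 0.385 = 37.77 km.
Total thickness = T + h + r = 35.1 km + 5.16 km + 37.77 km = 78 km.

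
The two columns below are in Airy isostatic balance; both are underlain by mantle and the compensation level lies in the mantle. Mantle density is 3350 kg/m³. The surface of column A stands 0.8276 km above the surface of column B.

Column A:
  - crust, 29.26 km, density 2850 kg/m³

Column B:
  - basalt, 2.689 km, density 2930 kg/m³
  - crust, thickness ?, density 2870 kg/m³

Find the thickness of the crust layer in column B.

Take the compensation level at the base of the deeper column (depth z_c below the surface of column A) and equate Σ ρ_i t_i down to z_c; mantle fills any gap and the z_c terms cancel.
Column A: 29.26×2850 + (z_c − 29.26)×3350
Column B: 0.8276×0 + 2.689×2930 + x×2870 + (z_c − 0.8276 − 2.689 − x)×3350
The z_c×3350 term appears on both sides and cancels. Collect the known terms of each column as K = Σ(ρt)_known − 3350 × (depth of known layers): K_A = 83391 − 3350×29.26 = −14630; K_B = 7878.77 − 3350×(0.8276 + 2.689) = −3901.84.
Balance: K_A = K_B − x×(3350 − 2870), so x = (K_B − K_A)/(3350 − 2870) = 10728.2/480 = 22.4 km.

22.4 km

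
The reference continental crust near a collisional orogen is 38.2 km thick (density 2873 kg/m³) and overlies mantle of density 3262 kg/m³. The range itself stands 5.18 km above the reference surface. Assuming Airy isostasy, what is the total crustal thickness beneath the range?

81.6 km

Root depth r = h ρ_c / (ρ_m − ρ_c) = 5.18 km × 2873 / 389 = 38.26 km.
Total thickness = T + h + r = 38.2 km + 5.18 km + 38.26 km = 81.6 km.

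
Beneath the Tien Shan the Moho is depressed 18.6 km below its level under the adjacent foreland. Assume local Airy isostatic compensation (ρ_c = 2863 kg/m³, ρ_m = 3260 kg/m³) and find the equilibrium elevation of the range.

2.58 km

By Archimedes' principle applied to the lithosphere: ρ_c h = (ρ_m − ρ_c) r.
h = r (ρ_m − ρ_c) / ρ_c = 18.6 km × (3260 − 2863) / 2863 = 2.58 km.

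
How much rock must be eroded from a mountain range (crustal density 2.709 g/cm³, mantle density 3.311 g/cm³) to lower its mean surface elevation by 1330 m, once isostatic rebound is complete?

Net drop Δ = e − u = e − e ρ_c/ρ_m = e (ρ_m − ρ_c)/ρ_m.
e = Δ ρ_m/(ρ_m − ρ_c) = 1330 m × 3.311/0.602 = 7320 m.

7320 m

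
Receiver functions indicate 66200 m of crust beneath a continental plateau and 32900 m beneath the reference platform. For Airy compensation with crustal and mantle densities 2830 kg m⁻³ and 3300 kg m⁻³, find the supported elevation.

Excess crust Δ = 66200 m − 32900 m = 33300 m, split between elevation h and root r with h + r = Δ.
Airy balance ρ_c h = (ρ_m − ρ_c) r gives r = h ρ_c/(ρ_m − ρ_c), so h (1 + ρ_c/(ρ_m − ρ_c)) = Δ, i.e. h = Δ (ρ_m − ρ_c)/ρ_m.
h = 33300 m × 470/3300 = 4740 m.

4740 m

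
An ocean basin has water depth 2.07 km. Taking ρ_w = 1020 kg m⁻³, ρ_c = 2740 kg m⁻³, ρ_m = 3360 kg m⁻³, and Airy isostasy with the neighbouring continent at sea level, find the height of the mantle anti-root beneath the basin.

Equating mass per unit area of the two columns: replacing crust with seawater at the top is compensated by replacing crust with mantle at the base: d (ρ_c − ρ_w) = a (ρ_m − ρ_c).
a = d (ρ_c − ρ_w)/(ρ_m − ρ_c) = 2.07 km × 1720/620 = 5.74 km.

5.74 km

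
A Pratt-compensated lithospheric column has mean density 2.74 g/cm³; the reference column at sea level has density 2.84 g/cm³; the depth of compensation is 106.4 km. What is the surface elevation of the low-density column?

3.88 km

ρ_ref D = ρ (D + h) → h = D (ρ_ref − ρ)/ρ.
h = 106.4 km × (2.84 − 2.74)/2.74 = 3.88 km.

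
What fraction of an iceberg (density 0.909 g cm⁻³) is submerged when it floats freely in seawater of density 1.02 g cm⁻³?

0.891

Submerged fraction = ρ_obj/ρ_fluid = 0.909/1.02 = 0.891.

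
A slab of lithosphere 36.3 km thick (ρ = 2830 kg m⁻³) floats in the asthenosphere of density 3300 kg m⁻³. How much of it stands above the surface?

Floating equilibrium: submerged depth d = t ρ_obj/ρ_fluid = 36.3 km × 2830/3300 = 31.13 km.
Freeboard = t − d = 36.3 km − 31.13 km = 5.17 km.

5.17 km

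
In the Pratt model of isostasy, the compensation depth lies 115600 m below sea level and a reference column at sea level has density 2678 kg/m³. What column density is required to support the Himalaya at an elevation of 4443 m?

2580 kg/m³

Pratt balance: ρ_ref D = ρ (D + h).
ρ = ρ_ref D/(D + h) = 2678 × 115600 m/(115600 m + 4443 m) = 2580 kg/m³.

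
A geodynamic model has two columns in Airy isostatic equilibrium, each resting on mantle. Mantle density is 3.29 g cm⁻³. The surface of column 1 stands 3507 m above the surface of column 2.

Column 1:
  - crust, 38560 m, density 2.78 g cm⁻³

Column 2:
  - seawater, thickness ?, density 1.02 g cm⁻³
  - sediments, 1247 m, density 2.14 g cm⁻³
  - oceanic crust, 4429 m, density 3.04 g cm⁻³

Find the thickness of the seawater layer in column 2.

Take the compensation level at the base of the deeper column (depth z_c below the surface of column 1) and equate Σ ρ_i t_i down to z_c; mantle fills any gap and the z_c terms cancel.
Column 1: 38560×2.78 + (z_c − 38560)×3.29
Column 2: 3507×0 + x×1.02 + 1247×2.14 + 4429×3.04 + (z_c − 3507 − 5676 − x)×3.29
The z_c×3.29 term appears on both sides and cancels. Collect the known terms of each column as K = Σ(ρt)_known − 3.29 × (depth of known layers): K_1 = 107196.8 − 3.29×38560 = −19665.6; K_2 = 16132.74 − 3.29×(3507 + 5676) = −14079.33.
Balance: K_1 = K_2 − x×(3.29 − 1.02), so x = (K_2 − K_1)/(3.29 − 1.02) = 5586.27/2.27 = 2460 m.

2460 m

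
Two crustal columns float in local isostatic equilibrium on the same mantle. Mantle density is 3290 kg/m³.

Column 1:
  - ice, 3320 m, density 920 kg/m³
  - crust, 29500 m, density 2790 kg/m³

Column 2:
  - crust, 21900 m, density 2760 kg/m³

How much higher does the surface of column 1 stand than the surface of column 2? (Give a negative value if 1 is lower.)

3350 m

For any compensation level in the mantle, the mantle terms cancel and isostasy reduces to e = (Σt_1 − Σt_2) − (Σ(ρt)_1 − Σ(ρt)_2) / ρ_m.
Σt_1 = 32820 m; Σt_2 = 21900 m; Σ(ρt)_1 = 85359400; Σ(ρt)_2 = 60444000 (in m·kg/m³).
e = (32820 − 21900) − (85359400 − 60444000) / 3290 = 3350 m.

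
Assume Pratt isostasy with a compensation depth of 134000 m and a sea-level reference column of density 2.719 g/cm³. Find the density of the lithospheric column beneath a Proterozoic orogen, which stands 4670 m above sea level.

2.63 g/cm³

Pratt balance: ρ_ref D = ρ (D + h).
ρ = ρ_ref D/(D + h) = 2.719 × 134000 m/(134000 m + 4670 m) = 2.63 g/cm³.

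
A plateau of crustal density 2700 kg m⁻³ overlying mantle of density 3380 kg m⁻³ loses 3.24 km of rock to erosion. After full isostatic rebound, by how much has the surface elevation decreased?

Rebound u = e ρ_c/ρ_m = 3.24 km × 2700/3380 = 2.588 km.
Net surface drop = e − u = 3.24 km − 2.588 km = e (ρ_m − ρ_c)/ρ_m = 0.652 km.

0.652 km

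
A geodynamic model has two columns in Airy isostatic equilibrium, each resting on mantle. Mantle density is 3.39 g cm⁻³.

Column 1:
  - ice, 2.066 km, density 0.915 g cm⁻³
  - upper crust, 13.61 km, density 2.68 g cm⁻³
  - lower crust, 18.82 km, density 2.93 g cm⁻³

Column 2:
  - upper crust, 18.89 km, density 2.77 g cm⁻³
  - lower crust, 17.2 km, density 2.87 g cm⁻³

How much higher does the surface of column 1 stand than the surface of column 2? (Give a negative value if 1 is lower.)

For any compensation level in the mantle, the mantle terms cancel and isostasy reduces to e = (Σt_1 − Σt_2) − (Σ(ρt)_1 − Σ(ρt)_2) / ρ_m.
Σt_1 = 34.496 km; Σt_2 = 36.09 km; Σ(ρt)_1 = 93.50779; Σ(ρt)_2 = 101.6893 (in km·g cm⁻³).
e = (34.496 − 36.09) − (93.50779 − 101.6893) / 3.39 = 0.819 km.

0.819 km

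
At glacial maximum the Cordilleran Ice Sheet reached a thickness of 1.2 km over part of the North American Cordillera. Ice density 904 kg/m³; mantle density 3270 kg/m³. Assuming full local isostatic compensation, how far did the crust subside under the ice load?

0.332 km

In Airy isostatic equilibrium: the ice load ρ_ice t is balanced by mantle displaced below, ρ_m s.
s = t ρ_ice / ρ_m = 1.2 km × 904/3270 = 0.332 km.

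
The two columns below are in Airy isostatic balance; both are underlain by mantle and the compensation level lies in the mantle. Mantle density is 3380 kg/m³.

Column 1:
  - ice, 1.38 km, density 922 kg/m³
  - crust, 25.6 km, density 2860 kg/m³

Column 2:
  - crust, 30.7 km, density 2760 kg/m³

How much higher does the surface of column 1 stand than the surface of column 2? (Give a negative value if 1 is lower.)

−0.689 km

For any compensation level in the mantle, the mantle terms cancel and isostasy reduces to e = (Σt_1 − Σt_2) − (Σ(ρt)_1 − Σ(ρt)_2) / ρ_m.
Σt_1 = 26.98 km; Σt_2 = 30.7 km; Σ(ρt)_1 = 74488.36; Σ(ρt)_2 = 84732 (in km·kg/m³).
e = (26.98 − 30.7) − (74488.36 − 84732) / 3380 = −0.689 km.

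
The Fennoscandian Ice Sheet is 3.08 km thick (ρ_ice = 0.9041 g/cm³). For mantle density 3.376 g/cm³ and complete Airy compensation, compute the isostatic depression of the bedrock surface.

0.825 km

Balancing pressure at the compensation depth: the ice load ρ_ice t is balanced by mantle displaced below, ρ_m s.
s = t ρ_ice / ρ_m = 3.08 km × 0.9041/3.376 = 0.825 km.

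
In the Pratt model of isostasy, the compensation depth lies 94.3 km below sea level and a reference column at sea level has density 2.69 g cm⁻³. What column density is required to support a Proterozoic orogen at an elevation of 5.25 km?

2.55 g cm⁻³

Pratt balance: ρ_ref D = ρ (D + h).
ρ = ρ_ref D/(D + h) = 2.69 × 94.3 km/(94.3 km + 5.25 km) = 2.55 g cm⁻³.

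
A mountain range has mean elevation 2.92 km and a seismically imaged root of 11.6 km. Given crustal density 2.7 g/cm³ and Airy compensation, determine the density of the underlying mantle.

3.38 g/cm³

Airy balance: ρ_c h = (ρ_m − ρ_c) r → ρ_m = ρ_c (1 + h/r).
ρ_m = 2.7 × (1 + 2.92 km/11.6 km) = 3.38 g/cm³.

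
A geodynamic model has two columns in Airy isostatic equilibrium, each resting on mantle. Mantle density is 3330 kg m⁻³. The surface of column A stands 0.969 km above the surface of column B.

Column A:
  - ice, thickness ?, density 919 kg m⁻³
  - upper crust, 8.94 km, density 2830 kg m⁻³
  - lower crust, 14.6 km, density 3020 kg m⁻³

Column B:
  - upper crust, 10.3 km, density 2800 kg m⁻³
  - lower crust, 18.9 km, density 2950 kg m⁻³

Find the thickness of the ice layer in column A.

Take the compensation level at the base of the deeper column (depth z_c below the surface of column A) and equate Σ ρ_i t_i down to z_c; mantle fills any gap and the z_c terms cancel.
Column A: x×919 + 8.94×2830 + 14.6×3020 + (z_c − 23.54 − x)×3330
Column B: 0.969×0 + 10.3×2800 + 18.9×2950 + (z_c − 0.969 − 29.2)×3330
The z_c×3330 term appears on both sides and cancels. Collect the known terms of each column as K = Σ(ρt)_known − 3330 × (depth of known layers): K_A = 69392.2 − 3330×23.54 = −8996; K_B = 84595 − 3330×(0.969 + 29.2) = −15867.77.
Balance: K_A − x×(3330 − 919) = K_B, so x = (K_A − K_B)/(3330 − 919) = 6871.77/2411 = 2.85 km.

2.85 km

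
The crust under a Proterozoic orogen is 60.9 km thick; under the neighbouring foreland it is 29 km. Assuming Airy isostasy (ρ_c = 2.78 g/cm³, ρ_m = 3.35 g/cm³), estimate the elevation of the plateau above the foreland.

5.43 km

Excess crust Δ = 60.9 km − 29 km = 31.9 km, split between elevation h and root r with h + r = Δ.
Airy balance ρ_c h = (ρ_m − ρ_c) r gives r = h ρ_c/(ρ_m − ρ_c), so h (1 + ρ_c/(ρ_m − ρ_c)) = Δ, i.e. h = Δ (ρ_m − ρ_c)/ρ_m.
h = 31.9 km × 0.57/3.35 = 5.43 km.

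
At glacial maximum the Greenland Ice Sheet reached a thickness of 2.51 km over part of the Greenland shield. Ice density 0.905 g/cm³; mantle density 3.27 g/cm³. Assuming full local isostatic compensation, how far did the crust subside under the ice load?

Balancing pressure at the compensation depth: the ice load ρ_ice t is balanced by mantle displaced below, ρ_m s.
s = t ρ_ice / ρ_m = 2.51 km × 0.905/3.27 = 0.695 km.

0.695 km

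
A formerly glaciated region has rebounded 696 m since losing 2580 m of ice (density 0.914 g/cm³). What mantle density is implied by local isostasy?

3.39 g/cm³

ρ_m = ρ_ice t / u = 0.914 × 2580 m/696 m = 3.39 g/cm³.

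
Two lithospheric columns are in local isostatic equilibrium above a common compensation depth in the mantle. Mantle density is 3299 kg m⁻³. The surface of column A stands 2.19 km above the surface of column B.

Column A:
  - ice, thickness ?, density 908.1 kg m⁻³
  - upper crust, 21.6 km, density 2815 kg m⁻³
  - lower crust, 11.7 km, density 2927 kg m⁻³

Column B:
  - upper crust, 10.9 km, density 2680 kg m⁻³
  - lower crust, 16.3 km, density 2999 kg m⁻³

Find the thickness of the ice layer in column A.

1.7 km

Take the compensation level at the base of the deeper column (depth z_c below the surface of column A) and equate Σ ρ_i t_i down to z_c; mantle fills any gap and the z_c terms cancel.
Column A: x×908.1 + 21.6×2815 + 11.7×2927 + (z_c − 33.3 − x)×3299
Column B: 2.19×0 + 10.9×2680 + 16.3×2999 + (z_c − 2.19 − 27.2)×3299
The z_c×3299 term appears on both sides and cancels. Collect the known terms of each column as K = Σ(ρt)_known − 3299 × (depth of known layers): K_A = 95049.9 − 3299×33.3 = −14806.8; K_B = 78095.7 − 3299×(2.19 + 27.2) = −18861.91.
Balance: K_A − x×(3299 − 908.1) = K_B, so x = (K_A − K_B)/(3299 − 908.1) = 4055.11/2390.9 = 1.7 km.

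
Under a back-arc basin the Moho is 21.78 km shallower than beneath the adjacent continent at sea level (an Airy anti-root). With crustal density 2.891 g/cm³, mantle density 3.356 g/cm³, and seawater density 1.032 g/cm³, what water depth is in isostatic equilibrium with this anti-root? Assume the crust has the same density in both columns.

5.45 km

Replacing a thickness d of crust by seawater at the top must be balanced by replacing crust with mantle at the base: d (ρ_c − ρ_w) = a (ρ_m − ρ_c).
d = a (ρ_m − ρ_c)/(ρ_c − ρ_w) = 21.78 km × 0.465/1.859 = 5.45 km.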